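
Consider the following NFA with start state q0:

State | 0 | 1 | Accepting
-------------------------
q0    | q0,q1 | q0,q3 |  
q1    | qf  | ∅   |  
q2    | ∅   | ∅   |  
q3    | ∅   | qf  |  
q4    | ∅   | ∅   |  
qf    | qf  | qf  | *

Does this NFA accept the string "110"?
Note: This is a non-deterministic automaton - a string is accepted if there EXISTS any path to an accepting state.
Track the set of states the NFA could be in: start {q0}
Read '1': {q0} → {q0, q3}
Read '1': {q0, q3} → {q0, q3, qf}
Read '0': {q0, q3, qf} → {q0, q1, qf}
Final set {q0, q1, qf} contains accepting state(s) {qf} → accepted.

Final answer: Yes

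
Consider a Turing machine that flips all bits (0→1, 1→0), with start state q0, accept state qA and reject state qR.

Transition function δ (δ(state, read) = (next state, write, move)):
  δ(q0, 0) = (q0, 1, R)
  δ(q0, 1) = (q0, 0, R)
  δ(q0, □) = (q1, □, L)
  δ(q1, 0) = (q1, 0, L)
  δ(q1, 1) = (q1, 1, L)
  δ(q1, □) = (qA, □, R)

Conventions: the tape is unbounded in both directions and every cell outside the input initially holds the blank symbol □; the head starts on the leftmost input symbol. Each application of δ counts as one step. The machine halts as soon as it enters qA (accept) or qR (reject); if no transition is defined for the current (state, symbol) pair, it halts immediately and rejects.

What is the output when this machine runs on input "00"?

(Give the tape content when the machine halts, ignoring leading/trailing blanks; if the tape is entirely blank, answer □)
Step 0: [q0]00 (head at position 0)
Step 1: δ(q0, 0) = (q0, 1, R)  ⊢  1[q0]0 (head at position 1)
Step 2: δ(q0, 0) = (q0, 1, R)  ⊢  11[q0]□ (head at position 2)
Step 3: δ(q0, □) = (q1, □, L)  ⊢  1[q1]1□ (head at position 1)
Step 4: δ(q1, 1) = (q1, 1, L)  ⊢  [q1]11□ (head at position 0)
Step 5: δ(q1, 1) = (q1, 1, L)  ⊢  [q1]□11□ (head at position -1)
Step 6: δ(q1, □) = (qA, □, R)  ⊢  □[qA]11□ (head at position 0)
The machine is in qA, so it halts and accepts.
Tape content when halted (ignoring surrounding blanks): 11

Final answer: Output: 11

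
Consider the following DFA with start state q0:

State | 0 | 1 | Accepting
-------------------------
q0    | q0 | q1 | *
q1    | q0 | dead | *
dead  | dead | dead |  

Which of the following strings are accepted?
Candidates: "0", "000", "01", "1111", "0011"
"0": q0 → q0; q0 is accepting → accepted
"000": q0 → q0 → q0 → q0; q0 is accepting → accepted
"01": q0 → q0 → q1; q1 is accepting → accepted
"1111": q0 → q1 → dead → dead → dead; dead is not accepting → rejected
"0011": q0 → q0 → q0 → q1 → dead; dead is not accepting → rejected

Final answer: "0", "000", "01"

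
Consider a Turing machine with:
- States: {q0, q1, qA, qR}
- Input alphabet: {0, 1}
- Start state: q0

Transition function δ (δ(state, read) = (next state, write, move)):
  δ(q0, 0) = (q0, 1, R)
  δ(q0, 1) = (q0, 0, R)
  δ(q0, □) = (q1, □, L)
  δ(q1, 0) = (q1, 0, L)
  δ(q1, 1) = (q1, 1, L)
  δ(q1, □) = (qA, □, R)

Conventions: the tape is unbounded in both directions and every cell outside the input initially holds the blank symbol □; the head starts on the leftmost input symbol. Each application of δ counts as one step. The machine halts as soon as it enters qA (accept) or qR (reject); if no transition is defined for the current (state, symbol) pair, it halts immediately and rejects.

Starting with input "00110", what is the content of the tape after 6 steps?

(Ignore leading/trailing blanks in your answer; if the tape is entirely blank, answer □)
Step 0: [q0]00110 (head at position 0)
Step 1: δ(q0, 0) = (q0, 1, R)  ⊢  1[q0]0110 (head at position 1)
Step 2: δ(q0, 0) = (q0, 1, R)  ⊢  11[q0]110 (head at position 2)
Step 3: δ(q0, 1) = (q0, 0, R)  ⊢  110[q0]10 (head at position 3)
Step 4: δ(q0, 1) = (q0, 0, R)  ⊢  1100[q0]0 (head at position 4)
Step 5: δ(q0, 0) = (q0, 1, R)  ⊢  11001[q0]□ (head at position 5)
Step 6: δ(q0, □) = (q1, □, L)  ⊢  1100[q1]1□ (head at position 4)
Tape after 6 steps (ignoring surrounding blanks): 11001

Final answer: Tape: 11001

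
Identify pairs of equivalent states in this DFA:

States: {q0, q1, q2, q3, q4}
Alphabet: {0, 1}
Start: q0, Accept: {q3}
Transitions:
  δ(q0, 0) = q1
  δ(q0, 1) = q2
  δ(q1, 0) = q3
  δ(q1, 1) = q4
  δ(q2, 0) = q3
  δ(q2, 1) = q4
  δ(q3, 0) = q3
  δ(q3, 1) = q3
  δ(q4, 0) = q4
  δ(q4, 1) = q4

Using the table-filling algorithm:
Round 0 – mark pairs where exactly one state is accepting: (q0,q3), (q1,q3), (q2,q3), (q3,q4)
Round 1 – newly marked: (q0,q1) [on 0: q1 vs q3, already marked]; (q0,q2) [on 0: q1 vs q3, already marked]; (q1,q4) [on 0: q3 vs q4, already marked]; (q2,q4) [on 0: q3 vs q4, already marked]
Round 2 – newly marked: (q0,q4) [on 0: q1 vs q4, already marked]
No further pairs can be marked.
(q1, q2) unmarked: δ(q1,0)=q3, δ(q2,0)=q3; δ(q1,1)=q4, δ(q2,1)=q4 → equivalent
Equivalent pairs: (q1, q2)

Final answer: Equivalent pairs: (q1, q2)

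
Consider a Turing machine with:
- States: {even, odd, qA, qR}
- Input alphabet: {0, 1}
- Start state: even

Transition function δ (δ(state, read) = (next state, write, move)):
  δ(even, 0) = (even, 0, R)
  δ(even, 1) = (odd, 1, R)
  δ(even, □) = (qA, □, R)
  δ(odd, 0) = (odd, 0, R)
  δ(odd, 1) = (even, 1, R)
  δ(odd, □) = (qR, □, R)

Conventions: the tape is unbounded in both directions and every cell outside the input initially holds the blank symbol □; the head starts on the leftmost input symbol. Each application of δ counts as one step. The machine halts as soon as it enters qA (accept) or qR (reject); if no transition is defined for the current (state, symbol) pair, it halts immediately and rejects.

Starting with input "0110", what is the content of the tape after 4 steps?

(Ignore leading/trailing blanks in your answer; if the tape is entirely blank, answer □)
Step 0: [even]0110 (head at position 0)
Step 1: δ(even, 0) = (even, 0, R)  ⊢  0[even]110 (head at position 1)
Step 2: δ(even, 1) = (odd, 1, R)  ⊢  01[odd]10 (head at position 2)
Step 3: δ(odd, 1) = (even, 1, R)  ⊢  011[even]0 (head at position 3)
Step 4: δ(even, 0) = (even, 0, R)  ⊢  0110[even]□ (head at position 4)
Tape after 4 steps (ignoring surrounding blanks): 0110

Final answer: Tape: 0110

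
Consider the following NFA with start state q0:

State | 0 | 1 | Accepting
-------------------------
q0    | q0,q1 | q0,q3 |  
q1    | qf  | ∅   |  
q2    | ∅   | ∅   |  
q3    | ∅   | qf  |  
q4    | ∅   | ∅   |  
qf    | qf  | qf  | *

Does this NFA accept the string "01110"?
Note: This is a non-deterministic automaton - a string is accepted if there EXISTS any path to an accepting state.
Track the set of states the NFA could be in: start {q0}
Read '0': {q0} → {q0, q1}
Read '1': {q0, q1} → {q0, q3}
Read '1': {q0, q3} → {q0, q3, qf}
Read '1': {q0, q3, qf} → {q0, q3, qf}
Read '0': {q0, q3, qf} → {q0, q1, qf}
Final set {q0, q1, qf} contains accepting state(s) {qf} → accepted.

Final answer: Yes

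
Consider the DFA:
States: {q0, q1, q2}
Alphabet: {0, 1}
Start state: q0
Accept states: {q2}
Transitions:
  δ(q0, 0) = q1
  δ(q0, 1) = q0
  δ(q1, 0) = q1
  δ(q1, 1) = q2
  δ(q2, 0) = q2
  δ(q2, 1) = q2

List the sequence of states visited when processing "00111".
Starting at q0
Read '0': q0 -> q1
Read '0': q1 -> q1
Read '1': q1 -> q2
Read '1': q2 -> q2
Read '1': q2 -> q2

Final answer: q0 -> q1 -> q1 -> q2 -> q2 -> q2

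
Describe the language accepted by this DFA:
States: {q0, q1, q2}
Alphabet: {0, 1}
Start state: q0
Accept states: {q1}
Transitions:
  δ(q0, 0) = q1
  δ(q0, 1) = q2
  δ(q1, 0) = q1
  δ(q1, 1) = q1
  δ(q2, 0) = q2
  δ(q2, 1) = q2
Analyzing the DFA structure:
Start state: q0
Accept states: {q1}
Interpreting what each state remembers (checking against the transitions):
  q0: nothing has been read yet
  q1: the first symbol was 0
  q2: the first symbol was 1 (trap state)
  δ(q0, 0): in q0 (nothing has been read yet), after reading 0 we have: the first symbol was 0 → q1
  δ(q0, 1): in q0 (nothing has been read yet), after reading 1 we have: the first symbol was 1 (trap state) → q2
  δ(q1, 0): in q1 (the first symbol was 0), after reading 0 we have: the first symbol was 0 → q1
  δ(q1, 1): in q1 (the first symbol was 0), after reading 1 we have: the first symbol was 0 → q1
  δ(q2, 0): in q2 (the first symbol was 1 (trap state)), after reading 0 we have: the first symbol was 1 (trap state) → q2
  δ(q2, 1): in q2 (the first symbol was 1 (trap state)), after reading 1 we have: the first symbol was 1 (trap state) → q2
A string is accepted iff it ends in {q1}, i.e. the first symbol was 0.
Language: All binary strings starting with 0

Final answer: All binary strings starting with 0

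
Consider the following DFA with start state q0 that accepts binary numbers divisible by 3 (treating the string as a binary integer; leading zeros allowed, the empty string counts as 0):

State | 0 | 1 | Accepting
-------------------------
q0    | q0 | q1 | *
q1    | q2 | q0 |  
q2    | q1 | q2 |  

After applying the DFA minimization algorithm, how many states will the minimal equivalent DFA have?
All 3 states are reachable from q0, so none can be removed as unreachable.
Table-filling: first mark every (accepting, non-accepting) pair as distinguishable (accepting: {q0}; non-accepting: {q1, q2}).
Round 1: (q1, q2) on '1' go to q0 and q2, already distinguishable → mark.
Every pair of states is distinguishable, so the DFA is already minimal.
Equivalence classes: {q0}, {q1}, {q2} → 3 states.

Final answer: 3 states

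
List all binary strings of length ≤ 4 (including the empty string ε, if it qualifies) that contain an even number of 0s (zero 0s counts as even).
Checking every binary string of length 0 to 4:
  Length 0: accepted: ε | rejected: (none)
  Length 1: accepted: 1 | rejected: 0
  Length 2: accepted: 00, 11 | rejected: 01, 10
  Length 3: accepted: 001, 010, 100, 111 | rejected: 000, 011, 101, 110
  Length 4: accepted: 0000, 0011, 0101, 0110, 1001, 1010, 1100, 1111 | rejected: 0001, 0010, 0100, 0111, 1000, 1011, 1101, 1110
Total: 16 string(s).

Final answer: ε, 1, 00, 11, 001, 010, 100, 111, 0000, 0011, 0101, 0110, 1001, 1010, 1100, 1111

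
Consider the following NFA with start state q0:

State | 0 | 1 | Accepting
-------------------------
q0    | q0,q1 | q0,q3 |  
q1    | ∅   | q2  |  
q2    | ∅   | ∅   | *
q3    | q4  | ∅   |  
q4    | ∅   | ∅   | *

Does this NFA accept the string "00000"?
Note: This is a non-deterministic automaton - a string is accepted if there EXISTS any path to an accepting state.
Track the set of states the NFA could be in: start {q0}
Read '0': {q0} → {q0, q1}
Read '0': {q0, q1} → {q0, q1}
Read '0': {q0, q1} → {q0, q1}
Read '0': {q0, q1} → {q0, q1}
Read '0': {q0, q1} → {q0, q1}
Final set {q0, q1} contains no accepting state → rejected.

Final answer: No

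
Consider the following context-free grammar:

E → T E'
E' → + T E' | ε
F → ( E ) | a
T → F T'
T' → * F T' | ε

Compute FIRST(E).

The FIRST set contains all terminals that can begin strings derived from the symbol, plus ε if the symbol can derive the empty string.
FIRST(F): F → ( E ) contributes '(' and F → a contributes 'a', so FIRST(F) = {(, a}. F is not nullable.
FIRST(T): T → F T' begins with F, and F is not nullable, so FIRST(T) = FIRST(F) = {(, a}.
FIRST(E): E → T E' begins with T, and T is not nullable, so FIRST(E) = FIRST(T) = {(, a}.

Final answer: {(, a}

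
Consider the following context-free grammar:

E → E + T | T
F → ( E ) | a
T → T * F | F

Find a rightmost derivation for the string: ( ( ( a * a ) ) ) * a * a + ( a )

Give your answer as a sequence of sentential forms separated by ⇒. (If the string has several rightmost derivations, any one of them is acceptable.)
Start with E.
Step 1: the rightmost non-terminal is E; apply E → E + T:  E + T
Step 2: the rightmost non-terminal is T; apply T → F:  E + F
Step 3: the rightmost non-terminal is F; apply F → ( E ):  E + ( E )
Step 4: the rightmost non-terminal is E; apply E → T:  E + ( T )
Step 5: the rightmost non-terminal is T; apply T → F:  E + ( F )
Step 6: the rightmost non-terminal is F; apply F → a:  E + ( a )
Step 7: the rightmost non-terminal is E; apply E → T:  T + ( a )
Step 8: the rightmost non-terminal is T; apply T → T * F:  T * F + ( a )
Step 9: the rightmost non-terminal is F; apply F → a:  T * a + ( a )
Step 10: the rightmost non-terminal is T; apply T → T * F:  T * F * a + ( a )
Step 11: the rightmost non-terminal is F; apply F → a:  T * a * a + ( a )
Step 12: the rightmost non-terminal is T; apply T → F:  F * a * a + ( a )
Step 13: the rightmost non-terminal is F; apply F → ( E ):  ( E ) * a * a + ( a )
Step 14: the rightmost non-terminal is E; apply E → T:  ( T ) * a * a + ( a )
Step 15: the rightmost non-terminal is T; apply T → F:  ( F ) * a * a + ( a )
Step 16: the rightmost non-terminal is F; apply F → ( E ):  ( ( E ) ) * a * a + ( a )
Step 17: the rightmost non-terminal is E; apply E → T:  ( ( T ) ) * a * a + ( a )
Step 18: the rightmost non-terminal is T; apply T → F:  ( ( F ) ) * a * a + ( a )
Step 19: the rightmost non-terminal is F; apply F → ( E ):  ( ( ( E ) ) ) * a * a + ( a )
Step 20: the rightmost non-terminal is E; apply E → T:  ( ( ( T ) ) ) * a * a + ( a )
Step 21: the rightmost non-terminal is T; apply T → T * F:  ( ( ( T * F ) ) ) * a * a + ( a )
Step 22: the rightmost non-terminal is F; apply F → a:  ( ( ( T * a ) ) ) * a * a + ( a )
Step 23: the rightmost non-terminal is T; apply T → F:  ( ( ( F * a ) ) ) * a * a + ( a )
Step 24: the rightmost non-terminal is F; apply F → a:  ( ( ( a * a ) ) ) * a * a + ( a )

Final answer: E ⇒ E + T ⇒ E + F ⇒ E + ( E ) ⇒ E + ( T ) ⇒ E + ( F ) ⇒ E + ( a ) ⇒ T + ( a ) ⇒ T * F + ( a ) ⇒ T * a + ( a ) ⇒ T * F * a + ( a ) ⇒ T * a * a + ( a ) ⇒ F * a * a + ( a ) ⇒ ( E ) * a * a + ( a ) ⇒ ( T ) * a * a + ( a ) ⇒ ( F ) * a * a + ( a ) ⇒ ( ( E ) ) * a * a + ( a ) ⇒ ( ( T ) ) * a * a + ( a ) ⇒ ( ( F ) ) * a * a + ( a ) ⇒ ( ( ( E ) ) ) * a * a + ( a ) ⇒ ( ( ( T ) ) ) * a * a + ( a ) ⇒ ( ( ( T * F ) ) ) * a * a + ( a ) ⇒ ( ( ( T * a ) ) ) * a * a + ( a ) ⇒ ( ( ( F * a ) ) ) * a * a + ( a ) ⇒ ( ( ( a * a ) ) ) * a * a + ( a )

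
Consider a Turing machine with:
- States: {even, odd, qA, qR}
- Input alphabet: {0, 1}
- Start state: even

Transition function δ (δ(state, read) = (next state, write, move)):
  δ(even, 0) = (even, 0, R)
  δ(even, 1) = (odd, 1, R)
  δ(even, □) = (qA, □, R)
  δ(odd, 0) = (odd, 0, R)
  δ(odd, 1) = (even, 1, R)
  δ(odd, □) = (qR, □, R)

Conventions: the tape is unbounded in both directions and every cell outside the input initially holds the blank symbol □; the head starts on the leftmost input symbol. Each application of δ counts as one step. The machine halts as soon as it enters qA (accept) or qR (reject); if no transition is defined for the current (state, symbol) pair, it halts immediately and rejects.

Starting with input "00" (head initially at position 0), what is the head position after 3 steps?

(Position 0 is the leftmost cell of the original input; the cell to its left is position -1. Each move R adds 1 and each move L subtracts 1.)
Step 0: [even]00 (head at position 0)
Step 1: δ(even, 0) = (even, 0, R)  ⊢  0[even]0 (head at position 1)
Step 2: δ(even, 0) = (even, 0, R)  ⊢  00[even]□ (head at position 2)
Step 3: δ(even, □) = (qA, □, R)  ⊢  00□[qA]□ (head at position 3)
Head position after 3 steps: 3

Final answer: Position 3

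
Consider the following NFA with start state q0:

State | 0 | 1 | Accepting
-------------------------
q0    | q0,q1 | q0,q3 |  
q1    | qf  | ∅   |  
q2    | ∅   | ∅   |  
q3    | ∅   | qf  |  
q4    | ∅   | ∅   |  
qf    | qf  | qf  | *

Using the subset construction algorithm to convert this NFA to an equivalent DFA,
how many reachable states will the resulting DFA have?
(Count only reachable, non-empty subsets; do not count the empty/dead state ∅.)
Start subset: {q0}
{q0}: on 0 → {q0, q1}, on 1 → {q0, q3}
{q0, q1}: on 0 → {q0, q1, qf}, on 1 → {q0, q3}
{q0, q3}: on 0 → {q0, q1}, on 1 → {q0, q3, qf}
{q0, q1, qf}: on 0 → {q0, q1, qf}, on 1 → {q0, q3, qf}
{q0, q3, qf}: on 0 → {q0, q1, qf}, on 1 → {q0, q3, qf}
Reachable non-empty subsets: {q0}, {q0, q1}, {q0, q3}, {q0, q1, qf}, {q0, q3, qf} — 5 in total.

Final answer: 5 states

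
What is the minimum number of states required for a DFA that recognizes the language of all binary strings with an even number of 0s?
Language: binary strings with an even number of 0s
Lower bound (Myhill–Nerode): the prefixes ε, 0 are pairwise distinguishable:
  ε vs 0: suffix ε distinguishes them (ε has zero 0s (accepted), 0 has one 0 (rejected))
So any DFA needs at least 2 states.
Upper bound: a DFA with 2 states exists (one state per class above).
Minimum states: 2

Final answer: 2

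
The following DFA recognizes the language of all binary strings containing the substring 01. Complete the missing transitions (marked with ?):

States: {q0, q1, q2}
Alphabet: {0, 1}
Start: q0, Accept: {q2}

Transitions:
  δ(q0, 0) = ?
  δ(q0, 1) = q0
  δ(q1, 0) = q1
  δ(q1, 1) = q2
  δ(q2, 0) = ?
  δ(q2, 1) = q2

What each state remembers (consistent with the given transitions and accept states):
  q0: 01 not seen yet and the last symbol was not 0
  q1: 01 not seen yet and the last symbol was 0
  q2: the substring 01 has already been seen
Filling in the missing entries:
  δ(q0, 0): in q0 (01 not seen yet and the last symbol was not 0), after reading 0 we have: 01 not seen yet and the last symbol was 0 → q1
  δ(q2, 0): in q2 (the substring 01 has already been seen), after reading 0 we have: the substring 01 has already been seen → q2

Final answer: δ(q0, 0) = q1; δ(q2, 0) = q2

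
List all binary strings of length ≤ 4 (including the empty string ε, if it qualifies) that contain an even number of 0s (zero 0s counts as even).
Checking every binary string of length 0 to 4:
  Length 0: accepted: ε | rejected: (none)
  Length 1: accepted: 1 | rejected: 0
  Length 2: accepted: 00, 11 | rejected: 01, 10
  Length 3: accepted: 001, 010, 100, 111 | rejected: 000, 011, 101, 110
  Length 4: accepted: 0000, 0011, 0101, 0110, 1001, 1010, 1100, 1111 | rejected: 0001, 0010, 0100, 0111, 1000, 1011, 1101, 1110
Total: 16 string(s).

Final answer: ε, 1, 00, 11, 001, 010, 100, 111, 0000, 0011, 0101, 0110, 1001, 1010, 1100, 1111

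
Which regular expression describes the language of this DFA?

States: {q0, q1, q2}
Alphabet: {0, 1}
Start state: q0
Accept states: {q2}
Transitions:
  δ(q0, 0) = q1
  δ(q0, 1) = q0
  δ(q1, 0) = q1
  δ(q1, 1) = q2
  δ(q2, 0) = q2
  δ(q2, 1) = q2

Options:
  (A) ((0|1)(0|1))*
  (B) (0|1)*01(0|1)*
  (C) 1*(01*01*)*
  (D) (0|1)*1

Testing sample strings against the DFA:
  '1101' -> accepted
  '110' -> rejected
  '10001' -> accepted
  '0011' -> accepted
Checking each option for a counterexample:
  (A) ((0|1)(0|1))*: ε is rejected by the DFA but matches the regex → eliminated
  (B) (0|1)*01(0|1)*: agrees with the DFA on all strings of length ≤ 4
  (C) 1*(01*01*)*: ε is rejected by the DFA but matches the regex → eliminated
  (D) (0|1)*1: '1' is rejected by the DFA but matches the regex → eliminated
Only (B) (0|1)*01(0|1)* is consistent with the DFA.

Final answer: (B) (0|1)*01(0|1)*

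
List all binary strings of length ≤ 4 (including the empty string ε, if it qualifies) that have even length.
Checking every binary string of length 0 to 4:
  Length 0: accepted: ε | rejected: (none)
  Length 1: accepted: (none) | rejected: 0, 1
  Length 2: accepted: 00, 01, 10, 11 | rejected: (none)
  Length 3: accepted: (none) | rejected: 000, 001, 010, 011, 100, 101, 110, 111
  Length 4: accepted: 0000, 0001, 0010, 0011, 0100, 0101, 0110, 0111, 1000, 1001, 1010, 1011, 1100, 1101, 1110, 1111 | rejected: (none)
Total: 21 string(s).

Final answer: ε, 00, 01, 10, 11, 0000, 0001, 0010, 0011, 0100, 0101, 0110, 0111, 1000, 1001, 1010, 1011, 1100, 1101, 1110, 1111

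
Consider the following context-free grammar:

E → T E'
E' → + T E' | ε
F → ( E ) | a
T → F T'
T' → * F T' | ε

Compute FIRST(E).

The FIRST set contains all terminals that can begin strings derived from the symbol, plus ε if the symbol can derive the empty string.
FIRST(F): F → ( E ) contributes '(' and F → a contributes 'a', so FIRST(F) = {(, a}. F is not nullable.
FIRST(T): T → F T' begins with F, and F is not nullable, so FIRST(T) = FIRST(F) = {(, a}.
FIRST(E): E → T E' begins with T, and T is not nullable, so FIRST(E) = FIRST(T) = {(, a}.

Final answer: {(, a}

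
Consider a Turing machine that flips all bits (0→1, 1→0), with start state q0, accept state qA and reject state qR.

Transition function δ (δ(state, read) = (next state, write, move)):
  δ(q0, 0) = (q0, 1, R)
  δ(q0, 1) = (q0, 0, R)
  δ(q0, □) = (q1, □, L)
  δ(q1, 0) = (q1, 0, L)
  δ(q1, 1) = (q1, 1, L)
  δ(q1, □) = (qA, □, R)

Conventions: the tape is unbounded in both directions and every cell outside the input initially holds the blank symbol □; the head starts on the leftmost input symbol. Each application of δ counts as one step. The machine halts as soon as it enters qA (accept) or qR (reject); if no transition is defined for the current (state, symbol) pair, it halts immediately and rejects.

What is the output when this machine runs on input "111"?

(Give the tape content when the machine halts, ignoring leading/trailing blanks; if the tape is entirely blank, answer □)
Step 0: [q0]111 (head at position 0)
Step 1: δ(q0, 1) = (q0, 0, R)  ⊢  0[q0]11 (head at position 1)
Step 2: δ(q0, 1) = (q0, 0, R)  ⊢  00[q0]1 (head at position 2)
Step 3: δ(q0, 1) = (q0, 0, R)  ⊢  000[q0]□ (head at position 3)
Step 4: δ(q0, □) = (q1, □, L)  ⊢  00[q1]0□ (head at position 2)
Step 5: δ(q1, 0) = (q1, 0, L)  ⊢  0[q1]00□ (head at position 1)
Step 6: δ(q1, 0) = (q1, 0, L)  ⊢  [q1]000□ (head at position 0)
Step 7: δ(q1, 0) = (q1, 0, L)  ⊢  [q1]□000□ (head at position -1)
Step 8: δ(q1, □) = (qA, □, R)  ⊢  □[qA]000□ (head at position 0)
The machine is in qA, so it halts and accepts.
Tape content when halted (ignoring surrounding blanks): 000

Final answer: Output: 000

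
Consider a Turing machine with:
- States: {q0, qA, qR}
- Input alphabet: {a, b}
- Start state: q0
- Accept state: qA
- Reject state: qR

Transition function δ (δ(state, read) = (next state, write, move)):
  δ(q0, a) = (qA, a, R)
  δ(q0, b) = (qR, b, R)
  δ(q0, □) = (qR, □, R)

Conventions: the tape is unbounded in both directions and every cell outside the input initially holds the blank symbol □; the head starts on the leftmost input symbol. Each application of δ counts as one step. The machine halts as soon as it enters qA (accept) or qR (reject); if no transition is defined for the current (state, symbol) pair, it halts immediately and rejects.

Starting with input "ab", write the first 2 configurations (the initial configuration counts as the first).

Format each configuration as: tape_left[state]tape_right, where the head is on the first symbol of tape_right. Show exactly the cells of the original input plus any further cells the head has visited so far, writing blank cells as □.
Step 0: [q0]ab (head at position 0)
Step 1: δ(q0, a) = (qA, a, R)  ⊢  a[qA]b (head at position 1)

Final answer: [q0]ab ⊢ a[qA]b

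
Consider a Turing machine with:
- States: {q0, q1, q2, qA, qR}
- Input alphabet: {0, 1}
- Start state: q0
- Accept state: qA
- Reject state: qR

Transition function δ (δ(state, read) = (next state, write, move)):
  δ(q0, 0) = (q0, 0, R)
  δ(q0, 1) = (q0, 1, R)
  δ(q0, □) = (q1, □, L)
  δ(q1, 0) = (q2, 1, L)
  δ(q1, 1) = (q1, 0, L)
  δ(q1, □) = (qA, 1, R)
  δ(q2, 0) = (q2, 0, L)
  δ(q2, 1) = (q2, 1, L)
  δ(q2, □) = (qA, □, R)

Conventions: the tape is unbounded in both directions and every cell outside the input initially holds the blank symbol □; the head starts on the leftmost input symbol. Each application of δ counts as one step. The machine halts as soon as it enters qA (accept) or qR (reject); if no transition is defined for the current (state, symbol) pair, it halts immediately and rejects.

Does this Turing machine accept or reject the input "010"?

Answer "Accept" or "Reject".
Step 0: [q0]010 (head at position 0)
Step 1: δ(q0, 0) = (q0, 0, R)  ⊢  0[q0]10 (head at position 1)
Step 2: δ(q0, 1) = (q0, 1, R)  ⊢  01[q0]0 (head at position 2)
Step 3: δ(q0, 0) = (q0, 0, R)  ⊢  010[q0]□ (head at position 3)
Step 4: δ(q0, □) = (q1, □, L)  ⊢  01[q1]0□ (head at position 2)
Step 5: δ(q1, 0) = (q2, 1, L)  ⊢  0[q2]11□ (head at position 1)
Step 6: δ(q2, 1) = (q2, 1, L)  ⊢  [q2]011□ (head at position 0)
Step 7: δ(q2, 0) = (q2, 0, L)  ⊢  [q2]□011□ (head at position -1)
Step 8: δ(q2, □) = (qA, □, R)  ⊢  □[qA]011□ (head at position 0)
The machine is in qA, so it halts and accepts.

Final answer: Accept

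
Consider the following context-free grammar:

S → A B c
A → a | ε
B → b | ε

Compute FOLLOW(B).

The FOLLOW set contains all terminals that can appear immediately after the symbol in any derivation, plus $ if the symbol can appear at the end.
B occurs in S → A B c, immediately followed by the terminal c. So FOLLOW(B) = {c}.

Final answer: {c}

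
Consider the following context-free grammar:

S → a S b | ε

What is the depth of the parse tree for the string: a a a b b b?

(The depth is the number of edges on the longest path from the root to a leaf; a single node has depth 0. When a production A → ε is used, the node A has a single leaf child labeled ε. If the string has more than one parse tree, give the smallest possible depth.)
The only parse tree applies S → a S b 3 times (once per matching a…b pair) and then S → ε.
The S nodes sit at depths 0, 1, …, 3; the innermost S (depth 3) has the single child ε at depth 4.
The terminal leaves a, b are at depths 1..3, so the longest root-to-leaf path is S → S → … → S → ε with 4 edges.
Depth = 4.

Final answer: 4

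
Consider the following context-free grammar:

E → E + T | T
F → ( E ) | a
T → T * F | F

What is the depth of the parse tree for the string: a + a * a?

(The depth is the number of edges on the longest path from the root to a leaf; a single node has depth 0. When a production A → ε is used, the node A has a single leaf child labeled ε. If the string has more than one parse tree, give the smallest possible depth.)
The grammar is unambiguous; the parse tree of a + a * a is:
E → E + T at the root (depth 0).
  Left E (depth 1) → T (2) → F (3) → a (4).
  Right T (depth 1) → T * F; that T (2) → F (3) → a (4); F (2) → a (3).
The longest root-to-leaf paths have 4 edges.
Depth = 4.

Final answer: 4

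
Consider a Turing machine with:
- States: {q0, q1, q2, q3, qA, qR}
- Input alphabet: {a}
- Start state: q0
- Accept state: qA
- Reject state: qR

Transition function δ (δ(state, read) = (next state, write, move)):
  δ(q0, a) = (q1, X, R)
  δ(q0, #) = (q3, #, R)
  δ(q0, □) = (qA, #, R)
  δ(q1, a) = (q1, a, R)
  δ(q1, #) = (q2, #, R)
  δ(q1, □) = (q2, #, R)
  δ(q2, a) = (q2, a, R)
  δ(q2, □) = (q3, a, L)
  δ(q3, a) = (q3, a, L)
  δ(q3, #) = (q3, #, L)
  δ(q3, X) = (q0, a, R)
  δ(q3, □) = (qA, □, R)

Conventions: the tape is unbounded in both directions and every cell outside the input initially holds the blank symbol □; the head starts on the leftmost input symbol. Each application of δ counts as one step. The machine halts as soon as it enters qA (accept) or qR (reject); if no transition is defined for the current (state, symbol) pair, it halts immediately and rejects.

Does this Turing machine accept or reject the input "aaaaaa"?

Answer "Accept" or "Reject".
Trace (configuration after each step, as tape_left[state]tape_right with head position):
Step 0: [q0]aaaaaa (head at position 0)
Step 1: X[q1]aaaaa (head 1)
Step 2: Xa[q1]aaaa (head 2)
Step 3: Xaa[q1]aaa (head 3)
Step 4: Xaaa[q1]aa (head 4)
Step 5: Xaaaa[q1]a (head 5)
Step 6: Xaaaaa[q1]□ (head 6)
Step 7: Xaaaaa#[q2]□ (head 7)
Step 8: Xaaaaa[q3]#a (head 6)
Step 9: Xaaaa[q3]a#a (head 5)
Step 10: Xaaa[q3]aa#a (head 4)
Step 11: Xaa[q3]aaa#a (head 3)
Step 12: Xa[q3]aaaa#a (head 2)
Step 13: X[q3]aaaaa#a (head 1)
Step 14: [q3]Xaaaaa#a (head 0)
Step 15: a[q0]aaaaa#a (head 1)
Step 16: aX[q1]aaaa#a (head 2)
Step 17: aXa[q1]aaa#a (head 3)
Step 18: aXaa[q1]aa#a (head 4)
Step 19: aXaaa[q1]a#a (head 5)
Step 20: aXaaaa[q1]#a (head 6)
Step 21: aXaaaa#[q2]a (head 7)
Step 22: aXaaaa#a[q2]□ (head 8)
Step 23: aXaaaa#[q3]aa (head 7)
Step 24: aXaaaa[q3]#aa (head 6)
Step 25: aXaaa[q3]a#aa (head 5)
Step 26: aXaa[q3]aa#aa (head 4)
Step 27: aXa[q3]aaa#aa (head 3)
Step 28: aX[q3]aaaa#aa (head 2)
Step 29: a[q3]Xaaaa#aa (head 1)
Step 30: aa[q0]aaaa#aa (head 2)
Step 31: aaX[q1]aaa#aa (head 3)
Step 32: aaXa[q1]aa#aa (head 4)
Step 33: aaXaa[q1]a#aa (head 5)
Step 34: aaXaaa[q1]#aa (head 6)
Step 35: aaXaaa#[q2]aa (head 7)
Step 36: aaXaaa#a[q2]a (head 8)
Step 37: aaXaaa#aa[q2]□ (head 9)
Step 38: aaXaaa#a[q3]aa (head 8)
Step 39: aaXaaa#[q3]aaa (head 7)
Step 40: aaXaaa[q3]#aaa (head 6)
Step 41: aaXaa[q3]a#aaa (head 5)
Step 42: aaXa[q3]aa#aaa (head 4)
Step 43: aaX[q3]aaa#aaa (head 3)
Step 44: aa[q3]Xaaa#aaa (head 2)
Step 45: aaa[q0]aaa#aaa (head 3)
Step 46: aaaX[q1]aa#aaa (head 4)
Step 47: aaaXa[q1]a#aaa (head 5)
Step 48: aaaXaa[q1]#aaa (head 6)
Step 49: aaaXaa#[q2]aaa (head 7)
Step 50: aaaXaa#a[q2]aa (head 8)
Step 51: aaaXaa#aa[q2]a (head 9)
Step 52: aaaXaa#aaa[q2]□ (head 10)
Step 53: aaaXaa#aa[q3]aa (head 9)
Step 54: aaaXaa#a[q3]aaa (head 8)
Step 55: aaaXaa#[q3]aaaa (head 7)
Step 56: aaaXaa[q3]#aaaa (head 6)
Step 57: aaaXa[q3]a#aaaa (head 5)
Step 58: aaaX[q3]aa#aaaa (head 4)
Step 59: aaa[q3]Xaa#aaaa (head 3)
Step 60: aaaa[q0]aa#aaaa (head 4)
Step 61: aaaaX[q1]a#aaaa (head 5)
Step 62: aaaaXa[q1]#aaaa (head 6)
Step 63: aaaaXa#[q2]aaaa (head 7)
Step 64: aaaaXa#a[q2]aaa (head 8)
Step 65: aaaaXa#aa[q2]aa (head 9)
Step 66: aaaaXa#aaa[q2]a (head 10)
Step 67: aaaaXa#aaaa[q2]□ (head 11)
Step 68: aaaaXa#aaa[q3]aa (head 10)
Step 69: aaaaXa#aa[q3]aaa (head 9)
Step 70: aaaaXa#a[q3]aaaa (head 8)
Step 71: aaaaXa#[q3]aaaaa (head 7)
Step 72: aaaaXa[q3]#aaaaa (head 6)
Step 73: aaaaX[q3]a#aaaaa (head 5)
Step 74: aaaa[q3]Xa#aaaaa (head 4)
Step 75: aaaaa[q0]a#aaaaa (head 5)
Step 76: aaaaaX[q1]#aaaaa (head 6)
Step 77: aaaaaX#[q2]aaaaa (head 7)
Step 78: aaaaaX#a[q2]aaaa (head 8)
Step 79: aaaaaX#aa[q2]aaa (head 9)
Step 80: aaaaaX#aaa[q2]aa (head 10)
Step 81: aaaaaX#aaaa[q2]a (head 11)
Step 82: aaaaaX#aaaaa[q2]□ (head 12)
Step 83: aaaaaX#aaaa[q3]aa (head 11)
Step 84: aaaaaX#aaa[q3]aaa (head 10)
Step 85: aaaaaX#aa[q3]aaaa (head 9)
Step 86: aaaaaX#a[q3]aaaaa (head 8)
Step 87: aaaaaX#[q3]aaaaaa (head 7)
Step 88: aaaaaX[q3]#aaaaaa (head 6)
Step 89: aaaaa[q3]X#aaaaaa (head 5)
Step 90: aaaaaa[q0]#aaaaaa (head 6)
Step 91: aaaaaa#[q3]aaaaaa (head 7)
Step 92: aaaaaa[q3]#aaaaaa (head 6)
Step 93: aaaaa[q3]a#aaaaaa (head 5)
Step 94: aaaa[q3]aa#aaaaaa (head 4)
Step 95: aaa[q3]aaa#aaaaaa (head 3)
Step 96: aa[q3]aaaa#aaaaaa (head 2)
Step 97: a[q3]aaaaa#aaaaaa (head 1)
Step 98: [q3]aaaaaa#aaaaaa (head 0)
Step 99: [q3]□aaaaaa#aaaaaa (head -1)
Step 100: □[qA]aaaaaa#aaaaaa (head 0)
The machine is in qA, so it halts and accepts.

Final answer: Accept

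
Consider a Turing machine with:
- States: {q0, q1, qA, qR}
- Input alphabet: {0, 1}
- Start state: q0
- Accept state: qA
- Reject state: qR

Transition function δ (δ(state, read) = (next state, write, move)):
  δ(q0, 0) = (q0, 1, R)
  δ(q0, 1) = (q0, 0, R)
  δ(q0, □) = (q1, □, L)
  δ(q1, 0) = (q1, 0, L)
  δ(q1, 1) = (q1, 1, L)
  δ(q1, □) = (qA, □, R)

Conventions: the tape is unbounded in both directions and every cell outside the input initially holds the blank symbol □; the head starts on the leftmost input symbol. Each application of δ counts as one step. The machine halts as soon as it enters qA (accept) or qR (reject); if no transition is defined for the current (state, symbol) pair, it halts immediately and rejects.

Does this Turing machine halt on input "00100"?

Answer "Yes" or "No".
Step 0: [q0]00100 (head at position 0)
Step 1: δ(q0, 0) = (q0, 1, R)  ⊢  1[q0]0100 (head at position 1)
Step 2: δ(q0, 0) = (q0, 1, R)  ⊢  11[q0]100 (head at position 2)
Step 3: δ(q0, 1) = (q0, 0, R)  ⊢  110[q0]00 (head at position 3)
Step 4: δ(q0, 0) = (q0, 1, R)  ⊢  1101[q0]0 (head at position 4)
Step 5: δ(q0, 0) = (q0, 1, R)  ⊢  11011[q0]□ (head at position 5)
Step 6: δ(q0, □) = (q1, □, L)  ⊢  1101[q1]1□ (head at position 4)
Step 7: δ(q1, 1) = (q1, 1, L)  ⊢  110[q1]11□ (head at position 3)
Step 8: δ(q1, 1) = (q1, 1, L)  ⊢  11[q1]011□ (head at position 2)
Step 9: δ(q1, 0) = (q1, 0, L)  ⊢  1[q1]1011□ (head at position 1)
Step 10: δ(q1, 1) = (q1, 1, L)  ⊢  [q1]11011□ (head at position 0)
Step 11: δ(q1, 1) = (q1, 1, L)  ⊢  [q1]□11011□ (head at position -1)
Step 12: δ(q1, □) = (qA, □, R)  ⊢  □[qA]11011□ (head at position 0)
The machine is in qA, so it halts and accepts.
It halts after 12 steps.

Final answer: Yes - halts after 12 steps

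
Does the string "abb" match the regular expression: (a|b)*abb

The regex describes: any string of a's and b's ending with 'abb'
Yes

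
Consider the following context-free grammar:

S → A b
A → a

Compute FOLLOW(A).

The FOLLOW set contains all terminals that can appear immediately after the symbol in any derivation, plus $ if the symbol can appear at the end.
A occurs only in S → A b, where it is immediately followed by the terminal b. So FOLLOW(A) = {b}.

Final answer: {b}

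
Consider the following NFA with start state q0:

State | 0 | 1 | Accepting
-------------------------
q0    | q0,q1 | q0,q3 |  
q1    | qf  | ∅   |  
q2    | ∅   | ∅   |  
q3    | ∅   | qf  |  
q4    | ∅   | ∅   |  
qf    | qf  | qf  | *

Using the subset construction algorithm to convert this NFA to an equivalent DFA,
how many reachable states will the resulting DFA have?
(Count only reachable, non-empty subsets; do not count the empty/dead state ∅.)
Start subset: {q0}
{q0}: on 0 → {q0, q1}, on 1 → {q0, q3}
{q0, q1}: on 0 → {q0, q1, qf}, on 1 → {q0, q3}
{q0, q3}: on 0 → {q0, q1}, on 1 → {q0, q3, qf}
{q0, q1, qf}: on 0 → {q0, q1, qf}, on 1 → {q0, q3, qf}
{q0, q3, qf}: on 0 → {q0, q1, qf}, on 1 → {q0, q3, qf}
Reachable non-empty subsets: {q0}, {q0, q1}, {q0, q3}, {q0, q1, qf}, {q0, q3, qf} — 5 in total.

Final answer: 5 states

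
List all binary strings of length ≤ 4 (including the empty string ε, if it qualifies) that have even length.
Checking every binary string of length 0 to 4:
  Length 0: accepted: ε | rejected: (none)
  Length 1: accepted: (none) | rejected: 0, 1
  Length 2: accepted: 00, 01, 10, 11 | rejected: (none)
  Length 3: accepted: (none) | rejected: 000, 001, 010, 011, 100, 101, 110, 111
  Length 4: accepted: 0000, 0001, 0010, 0011, 0100, 0101, 0110, 0111, 1000, 1001, 1010, 1011, 1100, 1101, 1110, 1111 | rejected: (none)
Total: 21 string(s).

Final answer: ε, 00, 01, 10, 11, 0000, 0001, 0010, 0011, 0100, 0101, 0110, 0111, 1000, 1001, 1010, 1011, 1100, 1101, 1110, 1111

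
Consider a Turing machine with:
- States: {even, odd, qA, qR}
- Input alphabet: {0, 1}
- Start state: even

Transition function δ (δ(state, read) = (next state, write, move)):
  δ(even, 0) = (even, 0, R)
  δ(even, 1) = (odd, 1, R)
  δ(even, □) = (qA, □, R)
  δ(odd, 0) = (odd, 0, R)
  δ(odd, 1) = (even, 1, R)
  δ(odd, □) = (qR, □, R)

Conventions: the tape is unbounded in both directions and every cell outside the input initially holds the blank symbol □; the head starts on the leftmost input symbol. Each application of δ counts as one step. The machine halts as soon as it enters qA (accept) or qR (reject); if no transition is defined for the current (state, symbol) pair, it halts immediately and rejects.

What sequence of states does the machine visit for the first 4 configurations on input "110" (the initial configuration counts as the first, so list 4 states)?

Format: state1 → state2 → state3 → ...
Step 0: [even]110 (head at position 0)
Step 1: δ(even, 1) = (odd, 1, R)  ⊢  1[odd]10 (head at position 1)
Step 2: δ(odd, 1) = (even, 1, R)  ⊢  11[even]0 (head at position 2)
Step 3: δ(even, 0) = (even, 0, R)  ⊢  110[even]□ (head at position 3)
Reading off the states of these 4 configurations: even → odd → even → even

Final answer: even → odd → even → even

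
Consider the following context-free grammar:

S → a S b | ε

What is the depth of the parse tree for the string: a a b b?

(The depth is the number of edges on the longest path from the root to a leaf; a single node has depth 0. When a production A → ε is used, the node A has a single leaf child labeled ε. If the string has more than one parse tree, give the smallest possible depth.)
The only parse tree applies S → a S b 2 times (once per matching a…b pair) and then S → ε.
The S nodes sit at depths 0, 1, …, 2; the innermost S (depth 2) has the single child ε at depth 3.
The terminal leaves a, b are at depths 1..2, so the longest root-to-leaf path is S → S → … → S → ε with 3 edges.
Depth = 3.

Final answer: 3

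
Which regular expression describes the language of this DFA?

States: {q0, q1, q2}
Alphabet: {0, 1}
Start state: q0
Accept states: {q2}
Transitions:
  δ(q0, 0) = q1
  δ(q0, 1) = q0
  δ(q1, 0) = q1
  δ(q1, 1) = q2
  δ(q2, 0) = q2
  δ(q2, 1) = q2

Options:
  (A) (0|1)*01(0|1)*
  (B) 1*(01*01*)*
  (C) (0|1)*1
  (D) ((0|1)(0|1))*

Testing sample strings against the DFA:
  '100' -> rejected
  '1101' -> accepted
  '10101' -> accepted
  '01' -> accepted
Checking each option for a counterexample:
  (A) (0|1)*01(0|1)*: agrees with the DFA on all strings of length ≤ 4
  (B) 1*(01*01*)*: ε is rejected by the DFA but matches the regex → eliminated
  (C) (0|1)*1: '1' is rejected by the DFA but matches the regex → eliminated
  (D) ((0|1)(0|1))*: ε is rejected by the DFA but matches the regex → eliminated
Only (A) (0|1)*01(0|1)* is consistent with the DFA.

Final answer: (A) (0|1)*01(0|1)*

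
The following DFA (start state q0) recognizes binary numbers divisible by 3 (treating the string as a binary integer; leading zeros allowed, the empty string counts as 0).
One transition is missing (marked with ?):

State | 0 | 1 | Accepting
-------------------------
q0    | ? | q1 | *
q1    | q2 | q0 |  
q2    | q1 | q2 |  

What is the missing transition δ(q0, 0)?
q0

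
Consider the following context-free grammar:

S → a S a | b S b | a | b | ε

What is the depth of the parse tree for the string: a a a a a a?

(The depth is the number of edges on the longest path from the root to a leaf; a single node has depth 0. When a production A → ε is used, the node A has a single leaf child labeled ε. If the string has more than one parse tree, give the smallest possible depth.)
The string has even length 6, so its (unique) parse tree peels off matching outer symbols: S → a S a, S → a S a, S → a S a, and finally S → ε for the empty middle.
The S nodes are at depths 0..3; the ε leaf under the innermost S is at depth 4 (terminal leaves are at depths 1..3).
Depth = 4.

Final answer: 4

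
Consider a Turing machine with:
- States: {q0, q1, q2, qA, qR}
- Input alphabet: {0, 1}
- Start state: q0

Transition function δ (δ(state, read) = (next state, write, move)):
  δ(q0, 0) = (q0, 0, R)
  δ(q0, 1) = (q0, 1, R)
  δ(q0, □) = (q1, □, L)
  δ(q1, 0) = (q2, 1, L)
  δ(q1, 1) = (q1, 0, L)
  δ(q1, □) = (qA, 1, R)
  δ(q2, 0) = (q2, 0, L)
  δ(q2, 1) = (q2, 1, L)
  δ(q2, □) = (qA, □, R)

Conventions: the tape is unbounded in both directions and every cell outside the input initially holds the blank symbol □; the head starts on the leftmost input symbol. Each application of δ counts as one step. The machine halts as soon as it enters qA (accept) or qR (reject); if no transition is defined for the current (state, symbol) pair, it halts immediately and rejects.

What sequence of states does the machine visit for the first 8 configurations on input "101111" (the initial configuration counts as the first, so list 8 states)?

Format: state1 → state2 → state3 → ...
Step 0: [q0]101111 (head at position 0)
Step 1: δ(q0, 1) = (q0, 1, R)  ⊢  1[q0]01111 (head at position 1)
Step 2: δ(q0, 0) = (q0, 0, R)  ⊢  10[q0]1111 (head at position 2)
Step 3: δ(q0, 1) = (q0, 1, R)  ⊢  101[q0]111 (head at position 3)
Step 4: δ(q0, 1) = (q0, 1, R)  ⊢  1011[q0]11 (head at position 4)
Step 5: δ(q0, 1) = (q0, 1, R)  ⊢  10111[q0]1 (head at position 5)
Step 6: δ(q0, 1) = (q0, 1, R)  ⊢  101111[q0]□ (head at position 6)
Step 7: δ(q0, □) = (q1, □, L)  ⊢  10111[q1]1□ (head at position 5)
Reading off the states of these 8 configurations: q0 → q0 → q0 → q0 → q0 → q0 → q0 → q1

Final answer: q0 → q0 → q0 → q0 → q0 → q0 → q0 → q1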